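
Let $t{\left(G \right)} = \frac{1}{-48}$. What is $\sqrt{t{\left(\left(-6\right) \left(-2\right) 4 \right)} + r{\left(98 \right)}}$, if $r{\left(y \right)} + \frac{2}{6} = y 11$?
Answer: $\frac{\sqrt{155181}}{12} \approx 32.828$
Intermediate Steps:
$t{\left(G \right)} = - \frac{1}{48}$
$r{\left(y \right)} = - \frac{1}{3} + 11 y$ ($r{\left(y \right)} = - \frac{1}{3} + y 11 = - \frac{1}{3} + 11 y$)
$\sqrt{t{\left(\left(-6\right) \left(-2\right) 4 \right)} + r{\left(98 \right)}} = \sqrt{- \frac{1}{48} + \left(- \frac{1}{3} + 11 \cdot 98\right)} = \sqrt{- \frac{1}{48} + \left(- \frac{1}{3} + 1078\right)} = \sqrt{- \frac{1}{48} + \frac{3233}{3}} = \sqrt{\frac{51727}{48}} = \frac{\sqrt{155181}}{12}$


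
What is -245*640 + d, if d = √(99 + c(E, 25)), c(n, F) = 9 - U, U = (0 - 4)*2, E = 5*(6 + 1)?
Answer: -156800 + 2*√29 ≈ -1.5679e+5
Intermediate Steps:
E = 35 (E = 5*7 = 35)
U = -8 (U = -4*2 = -8)
c(n, F) = 17 (c(n, F) = 9 - 1*(-8) = 9 + 8 = 17)
d = 2*√29 (d = √(99 + 17) = √116 = 2*√29 ≈ 10.770)
-245*640 + d = -245*640 + 2*√29 = -156800 + 2*√29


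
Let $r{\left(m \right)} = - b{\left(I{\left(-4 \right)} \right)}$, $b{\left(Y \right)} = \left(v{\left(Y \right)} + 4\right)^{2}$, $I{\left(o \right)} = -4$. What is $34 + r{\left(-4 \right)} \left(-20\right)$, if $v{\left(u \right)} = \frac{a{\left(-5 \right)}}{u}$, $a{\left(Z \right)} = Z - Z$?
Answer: $354$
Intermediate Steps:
$a{\left(Z \right)} = 0$
$v{\left(u \right)} = 0$ ($v{\left(u \right)} = \frac{0}{u} = 0$)
$b{\left(Y \right)} = 16$ ($b{\left(Y \right)} = \left(0 + 4\right)^{2} = 4^{2} = 16$)
$r{\left(m \right)} = -16$ ($r{\left(m \right)} = \left(-1\right) 16 = -16$)
$34 + r{\left(-4 \right)} \left(-20\right) = 34 - -320 = 34 + 320 = 354$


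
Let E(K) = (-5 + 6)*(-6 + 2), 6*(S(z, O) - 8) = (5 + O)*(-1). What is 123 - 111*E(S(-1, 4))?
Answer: 567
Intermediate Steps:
S(z, O) = 43/6 - O/6 (S(z, O) = 8 + ((5 + O)*(-1))/6 = 8 + (-5 - O)/6 = 8 + (-⅚ - O/6) = 43/6 - O/6)
E(K) = -4 (E(K) = 1*(-4) = -4)
123 - 111*E(S(-1, 4)) = 123 - 111*(-4) = 123 + 444 = 567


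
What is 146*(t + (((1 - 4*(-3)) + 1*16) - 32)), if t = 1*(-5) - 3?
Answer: -1606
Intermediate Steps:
t = -8 (t = -5 - 3 = -8)
146*(t + (((1 - 4*(-3)) + 1*16) - 32)) = 146*(-8 + (((1 - 4*(-3)) + 1*16) - 32)) = 146*(-8 + (((1 + 12) + 16) - 32)) = 146*(-8 + ((13 + 16) - 32)) = 146*(-8 + (29 - 32)) = 146*(-8 - 3) = 146*(-11) = -1606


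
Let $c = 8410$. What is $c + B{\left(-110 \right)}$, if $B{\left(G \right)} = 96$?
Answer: $8506$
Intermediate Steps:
$c + B{\left(-110 \right)} = 8410 + 96 = 8506$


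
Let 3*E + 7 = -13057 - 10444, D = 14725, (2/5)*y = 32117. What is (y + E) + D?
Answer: 174363/2 ≈ 87182.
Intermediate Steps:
y = 160585/2 (y = (5/2)*32117 = 160585/2 ≈ 80293.)
E = -7836 (E = -7/3 + (-13057 - 10444)/3 = -7/3 + (⅓)*(-23501) = -7/3 - 23501/3 = -7836)
(y + E) + D = (160585/2 - 7836) + 14725 = 144913/2 + 14725 = 174363/2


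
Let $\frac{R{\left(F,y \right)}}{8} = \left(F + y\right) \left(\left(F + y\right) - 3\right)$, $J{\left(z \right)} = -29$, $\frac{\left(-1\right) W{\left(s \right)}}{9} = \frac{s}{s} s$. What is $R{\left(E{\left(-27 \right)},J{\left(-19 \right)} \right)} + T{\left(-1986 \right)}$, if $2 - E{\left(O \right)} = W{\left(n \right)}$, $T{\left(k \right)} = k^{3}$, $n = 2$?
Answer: $-7833172392$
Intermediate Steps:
$W{\left(s \right)} = - 9 s$ ($W{\left(s \right)} = - 9 \frac{s}{s} s = - 9 \cdot 1 s = - 9 s$)
$E{\left(O \right)} = 20$ ($E{\left(O \right)} = 2 - \left(-9\right) 2 = 2 - -18 = 2 + 18 = 20$)
$R{\left(F,y \right)} = 8 \left(F + y\right) \left(-3 + F + y\right)$ ($R{\left(F,y \right)} = 8 \left(F + y\right) \left(\left(F + y\right) - 3\right) = 8 \left(F + y\right) \left(-3 + F + y\right)$)
$R{\left(E{\left(-27 \right)},J{\left(-19 \right)} \right)} + T{\left(-1986 \right)} = \left(\left(-24\right) 20 - -696 + 8 \cdot 20^{2} + 8 \left(-29\right)^{2} + 16 \cdot 20 \left(-29\right)\right) + \left(-1986\right)^{3} = \left(-480 + 696 + 8 \cdot 400 + 8 \cdot 841 - 9280\right) - 7833173256 = \left(-480 + 696 + 3200 + 6728 - 9280\right) - 7833173256 = 864 - 7833173256 = -7833172392$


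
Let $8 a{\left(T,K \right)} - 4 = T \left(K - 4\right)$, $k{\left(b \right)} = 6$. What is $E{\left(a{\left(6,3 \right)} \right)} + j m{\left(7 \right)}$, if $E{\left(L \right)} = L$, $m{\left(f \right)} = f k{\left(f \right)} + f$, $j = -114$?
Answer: $- \frac{22345}{4} \approx -5586.3$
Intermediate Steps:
$a{\left(T,K \right)} = \frac{1}{2} + \frac{T \left(-4 + K\right)}{8}$ ($a{\left(T,K \right)} = \frac{1}{2} + \frac{T \left(K - 4\right)}{8} = \frac{1}{2} + \frac{T \left(-4 + K\right)}{8}$)
$m{\left(f \right)} = 7 f$ ($m{\left(f \right)} = f 6 + f = 6 f + f = 7 f$)
$E{\left(a{\left(6,3 \right)} \right)} + j m{\left(7 \right)} = \left(\frac{1}{2} - 3 + \frac{1}{8} \cdot 3 \cdot 6\right) - 114 \cdot 7 \cdot 7 = \left(\frac{1}{2} - 3 + \frac{9}{4}\right) - 5586 = - \frac{1}{4} - 5586 = - \frac{22345}{4}$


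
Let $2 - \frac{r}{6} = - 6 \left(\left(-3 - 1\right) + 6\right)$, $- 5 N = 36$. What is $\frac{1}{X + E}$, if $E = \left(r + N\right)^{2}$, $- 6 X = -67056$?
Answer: $\frac{25}{426856} \approx 5.8568 \cdot 10^{-5}$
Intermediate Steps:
$X = 11176$ ($X = \left(- \frac{1}{6}\right) \left(-67056\right) = 11176$)
$N = - \frac{36}{5}$ ($N = \left(- \frac{1}{5}\right) 36 = - \frac{36}{5} \approx -7.2$)
$r = 84$ ($r = 12 - 6 \left(- 6 \left(\left(-3 - 1\right) + 6\right)\right) = 12 - 6 \left(- 6 \left(-4 + 6\right)\right) = 12 - 6 \left(\left(-6\right) 2\right) = 12 - -72 = 12 + 72 = 84$)
$E = \frac{147456}{25}$ ($E = \left(84 - \frac{36}{5}\right)^{2} = \left(\frac{384}{5}\right)^{2} = \frac{147456}{25} \approx 5898.2$)
$\frac{1}{X + E} = \frac{1}{11176 + \frac{147456}{25}} = \frac{1}{\frac{426856}{25}} = \frac{25}{426856}$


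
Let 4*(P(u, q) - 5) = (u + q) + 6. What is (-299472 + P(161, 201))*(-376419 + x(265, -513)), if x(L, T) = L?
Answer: 112611103750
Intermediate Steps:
P(u, q) = 13/2 + q/4 + u/4 (P(u, q) = 5 + ((u + q) + 6)/4 = 5 + ((q + u) + 6)/4 = 5 + (6 + q + u)/4 = 5 + (3/2 + q/4 + u/4) = 13/2 + q/4 + u/4)
(-299472 + P(161, 201))*(-376419 + x(265, -513)) = (-299472 + (13/2 + (¼)*201 + (¼)*161))*(-376419 + 265) = (-299472 + (13/2 + 201/4 + 161/4))*(-376154) = (-299472 + 97)*(-376154) = -299375*(-376154) = 112611103750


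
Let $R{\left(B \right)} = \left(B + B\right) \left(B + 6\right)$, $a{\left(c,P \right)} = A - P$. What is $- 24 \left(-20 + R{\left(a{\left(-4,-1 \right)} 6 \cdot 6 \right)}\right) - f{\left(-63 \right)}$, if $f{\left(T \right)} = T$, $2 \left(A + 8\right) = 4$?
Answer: $-1502817$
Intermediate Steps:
$A = -6$ ($A = -8 + \frac{1}{2} \cdot 4 = -8 + 2 = -6$)
$a{\left(c,P \right)} = -6 - P$
$R{\left(B \right)} = 2 B \left(6 + B\right)$
$- 24 \left(-20 + R{\left(a{\left(-4,-1 \right)} 6 \cdot 6 \right)}\right) - f{\left(-63 \right)} = - 24 \left(-20 + 2 \left(-6 - -1\right) 6 \cdot 6 \left(6 + \left(-6 - -1\right) 6 \cdot 6\right)\right) - -63 = - 24 \left(-20 + 2 \left(-6 + 1\right) 6 \cdot 6 \left(6 + \left(-6 + 1\right) 6 \cdot 6\right)\right) + 63 = - 24 \left(-20 + 2 \left(-5\right) 6 \cdot 6 \left(6 + \left(-5\right) 6 \cdot 6\right)\right) + 63 = - 24 \left(-20 + 2 \left(\left(-30\right) 6\right) \left(6 - 180\right)\right) + 63 = - 24 \left(-20 + 2 \left(-180\right) \left(6 - 180\right)\right) + 63 = - 24 \left(-20 + 2 \left(-180\right) \left(-174\right)\right) + 63 = - 24 \left(-20 + 62640\right) + 63 = \left(-24\right) 62620 + 63 = -1502880 + 63 = -1502817$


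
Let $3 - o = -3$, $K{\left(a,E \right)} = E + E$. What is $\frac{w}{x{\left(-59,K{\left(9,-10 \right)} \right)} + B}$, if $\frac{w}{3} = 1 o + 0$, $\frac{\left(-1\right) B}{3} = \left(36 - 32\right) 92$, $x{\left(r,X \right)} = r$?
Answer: $- \frac{18}{1163} \approx -0.015477$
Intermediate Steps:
$K{\left(a,E \right)} = 2 E$
$o = 6$ ($o = 3 - -3 = 3 + 3 = 6$)
$B = -1104$ ($B = - 3 \left(36 - 32\right) 92 = - 3 \cdot 4 \cdot 92 = \left(-3\right) 368 = -1104$)
$w = 18$ ($w = 3 \left(1 \cdot 6 + 0\right) = 3 \left(6 + 0\right) = 3 \cdot 6 = 18$)
$\frac{w}{x{\left(-59,K{\left(9,-10 \right)} \right)} + B} = \frac{1}{-59 - 1104} \cdot 18 = \frac{1}{-1163} \cdot 18 = \left(- \frac{1}{1163}\right) 18 = - \frac{18}{1163}$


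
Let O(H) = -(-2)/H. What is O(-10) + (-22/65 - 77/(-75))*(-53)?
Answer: -35758/975 ≈ -36.675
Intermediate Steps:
O(H) = 2/H
O(-10) + (-22/65 - 77/(-75))*(-53) = 2/(-10) + (-22/65 - 77/(-75))*(-53) = 2*(-⅒) + (-22*1/65 - 77*(-1/75))*(-53) = -⅕ + (-22/65 + 77/75)*(-53) = -⅕ + (671/975)*(-53) = -⅕ - 35563/975 = -35758/975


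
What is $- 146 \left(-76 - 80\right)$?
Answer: $22776$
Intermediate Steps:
$- 146 \left(-76 - 80\right) = \left(-146\right) \left(-156\right) = 22776$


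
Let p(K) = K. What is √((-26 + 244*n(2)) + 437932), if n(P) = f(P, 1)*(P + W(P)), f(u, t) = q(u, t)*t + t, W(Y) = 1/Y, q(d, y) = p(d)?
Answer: 2*√109934 ≈ 663.13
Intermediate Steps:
q(d, y) = d
f(u, t) = t + t*u (f(u, t) = u*t + t = t*u + t = t + t*u)
n(P) = (1 + P)*(P + 1/P) (n(P) = (1*(1 + P))*(P + 1/P) = (1 + P)*(P + 1/P))
√((-26 + 244*n(2)) + 437932) = √((-26 + 244*((1 + 2)*(1 + 2²)/2)) + 437932) = √((-26 + 244*((½)*3*(1 + 4))) + 437932) = √((-26 + 244*((½)*3*5)) + 437932) = √((-26 + 244*(15/2)) + 437932) = √((-26 + 1830) + 437932) = √(1804 + 437932) = √439736 = 2*√109934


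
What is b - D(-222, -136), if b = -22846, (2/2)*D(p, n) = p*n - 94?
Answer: -52944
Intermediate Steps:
D(p, n) = -94 + n*p (D(p, n) = p*n - 94 = n*p - 94 = -94 + n*p)
b - D(-222, -136) = -22846 - (-94 - 136*(-222)) = -22846 - (-94 + 30192) = -22846 - 1*30098 = -22846 - 30098 = -52944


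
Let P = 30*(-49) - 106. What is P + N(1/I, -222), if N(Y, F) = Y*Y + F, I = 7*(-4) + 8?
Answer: -719199/400 ≈ -1798.0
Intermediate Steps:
P = -1576 (P = -1470 - 106 = -1576)
I = -20 (I = -28 + 8 = -20)
N(Y, F) = F + Y² (N(Y, F) = Y² + F = F + Y²)
P + N(1/I, -222) = -1576 + (-222 + (1/(-20))²) = -1576 + (-222 + (-1/20)²) = -1576 + (-222 + 1/400) = -1576 - 88799/400 = -719199/400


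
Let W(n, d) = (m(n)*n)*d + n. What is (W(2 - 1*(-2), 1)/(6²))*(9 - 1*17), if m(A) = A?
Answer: -40/9 ≈ -4.4444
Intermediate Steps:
W(n, d) = n + d*n² (W(n, d) = (n*n)*d + n = n²*d + n = d*n² + n = n + d*n²)
(W(2 - 1*(-2), 1)/(6²))*(9 - 1*17) = (((2 - 1*(-2))*(1 + 1*(2 - 1*(-2))))/(6²))*(9 - 1*17) = (((2 + 2)*(1 + 1*(2 + 2)))/36)*(9 - 17) = ((4*(1 + 1*4))/36)*(-8) = ((4*(1 + 4))/36)*(-8) = ((4*5)/36)*(-8) = ((1/36)*20)*(-8) = (5/9)*(-8) = -40/9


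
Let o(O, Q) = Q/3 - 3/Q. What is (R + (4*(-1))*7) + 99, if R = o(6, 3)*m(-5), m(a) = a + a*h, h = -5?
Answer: 71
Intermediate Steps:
o(O, Q) = -3/Q + Q/3 (o(O, Q) = Q*(⅓) - 3/Q = Q/3 - 3/Q = -3/Q + Q/3)
m(a) = -4*a (m(a) = a + a*(-5) = a - 5*a = -4*a)
R = 0 (R = (-3/3 + (⅓)*3)*(-4*(-5)) = (-3*⅓ + 1)*20 = (-1 + 1)*20 = 0*20 = 0)
(R + (4*(-1))*7) + 99 = (0 + (4*(-1))*7) + 99 = (0 - 4*7) + 99 = (0 - 28) + 99 = -28 + 99 = 71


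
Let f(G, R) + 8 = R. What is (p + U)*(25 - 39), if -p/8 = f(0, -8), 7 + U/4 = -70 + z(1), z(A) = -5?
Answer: 2800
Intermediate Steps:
f(G, R) = -8 + R
U = -328 (U = -28 + 4*(-70 - 5) = -28 + 4*(-75) = -28 - 300 = -328)
p = 128 (p = -8*(-8 - 8) = -8*(-16) = 128)
(p + U)*(25 - 39) = (128 - 328)*(25 - 39) = -200*(-14) = 2800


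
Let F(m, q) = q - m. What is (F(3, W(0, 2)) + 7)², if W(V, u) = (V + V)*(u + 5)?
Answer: 16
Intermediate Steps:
W(V, u) = 2*V*(5 + u) (W(V, u) = (2*V)*(5 + u) = 2*V*(5 + u))
(F(3, W(0, 2)) + 7)² = ((2*0*(5 + 2) - 1*3) + 7)² = ((2*0*7 - 3) + 7)² = ((0 - 3) + 7)² = (-3 + 7)² = 4² = 16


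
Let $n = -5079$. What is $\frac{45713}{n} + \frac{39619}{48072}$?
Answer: $- \frac{665430145}{81385896} \approx -8.1762$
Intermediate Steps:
$\frac{45713}{n} + \frac{39619}{48072} = \frac{45713}{-5079} + \frac{39619}{48072} = 45713 \left(- \frac{1}{5079}\right) + 39619 \cdot \frac{1}{48072} = - \frac{45713}{5079} + \frac{39619}{48072} = - \frac{665430145}{81385896}$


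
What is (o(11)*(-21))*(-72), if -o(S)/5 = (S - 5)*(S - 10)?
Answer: -45360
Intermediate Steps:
o(S) = -5*(-10 + S)*(-5 + S) (o(S) = -5*(S - 5)*(S - 10) = -5*(-5 + S)*(-10 + S) = -5*(-10 + S)*(-5 + S))
(o(11)*(-21))*(-72) = ((-250 - 5*11**2 + 75*11)*(-21))*(-72) = ((-250 - 5*121 + 825)*(-21))*(-72) = ((-250 - 605 + 825)*(-21))*(-72) = -30*(-21)*(-72) = 630*(-72) = -45360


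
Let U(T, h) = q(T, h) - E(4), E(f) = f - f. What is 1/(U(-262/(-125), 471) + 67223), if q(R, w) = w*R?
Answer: 125/8526277 ≈ 1.4661e-5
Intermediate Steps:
q(R, w) = R*w
E(f) = 0
U(T, h) = T*h (U(T, h) = T*h - 1*0 = T*h + 0 = T*h)
1/(U(-262/(-125), 471) + 67223) = 1/(-262/(-125)*471 + 67223) = 1/(-262*(-1/125)*471 + 67223) = 1/((262/125)*471 + 67223) = 1/(123402/125 + 67223) = 1/(8526277/125) = 125/8526277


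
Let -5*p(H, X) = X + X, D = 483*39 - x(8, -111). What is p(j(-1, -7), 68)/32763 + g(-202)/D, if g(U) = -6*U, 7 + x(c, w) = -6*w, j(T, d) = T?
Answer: 98035786/1488914535 ≈ 0.065844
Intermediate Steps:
x(c, w) = -7 - 6*w
D = 18178 (D = 483*39 - (-7 - 6*(-111)) = 18837 - (-7 + 666) = 18837 - 1*659 = 18837 - 659 = 18178)
p(H, X) = -2*X/5 (p(H, X) = -(X + X)/5 = -2*X/5)
p(j(-1, -7), 68)/32763 + g(-202)/D = -⅖*68/32763 - 6*(-202)/18178 = -136/5*1/32763 + 1212*(1/18178) = -136/163815 + 606/9089 = 98035786/1488914535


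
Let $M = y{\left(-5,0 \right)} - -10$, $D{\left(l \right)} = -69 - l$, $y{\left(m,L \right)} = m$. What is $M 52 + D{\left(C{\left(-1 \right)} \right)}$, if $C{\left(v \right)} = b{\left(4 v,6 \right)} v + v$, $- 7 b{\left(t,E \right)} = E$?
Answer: $\frac{1338}{7} \approx 191.14$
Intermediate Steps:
$b{\left(t,E \right)} = - \frac{E}{7}$
$C{\left(v \right)} = \frac{v}{7}$ ($C{\left(v \right)} = \left(- \frac{1}{7}\right) 6 v + v = - \frac{6 v}{7} + v = \frac{v}{7}$)
$M = 5$ ($M = -5 - -10 = -5 + 10 = 5$)
$M 52 + D{\left(C{\left(-1 \right)} \right)} = 5 \cdot 52 - \left(69 + \frac{1}{7} \left(-1\right)\right) = 260 - \frac{482}{7} = \frac{1338}{7}$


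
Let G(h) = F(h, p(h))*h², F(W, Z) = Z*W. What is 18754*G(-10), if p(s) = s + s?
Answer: 375080000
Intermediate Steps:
p(s) = 2*s
F(W, Z) = W*Z
G(h) = 2*h⁴ (G(h) = (h*(2*h))*h² = (2*h²)*h² = 2*h⁴)
18754*G(-10) = 18754*(2*(-10)⁴) = 18754*(2*10000) = 18754*20000 = 375080000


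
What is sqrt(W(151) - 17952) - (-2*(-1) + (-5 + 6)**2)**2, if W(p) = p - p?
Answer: -9 + 4*I*sqrt(1122) ≈ -9.0 + 133.99*I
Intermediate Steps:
W(p) = 0
sqrt(W(151) - 17952) - (-2*(-1) + (-5 + 6)**2)**2 = sqrt(0 - 17952) - (-2*(-1) + (-5 + 6)**2)**2 = sqrt(-17952) - (2 + 1**2)**2 = 4*I*sqrt(1122) - (2 + 1)**2 = 4*I*sqrt(1122) - 1*3**2 = 4*I*sqrt(1122) - 1*9 = 4*I*sqrt(1122) - 9 = -9 + 4*I*sqrt(1122)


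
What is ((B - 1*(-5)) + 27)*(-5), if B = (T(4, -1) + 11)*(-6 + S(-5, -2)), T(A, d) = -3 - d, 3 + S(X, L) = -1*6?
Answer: 515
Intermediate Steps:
S(X, L) = -9 (S(X, L) = -3 - 1*6 = -3 - 6 = -9)
B = -135 (B = ((-3 - 1*(-1)) + 11)*(-6 - 9) = ((-3 + 1) + 11)*(-15) = (-2 + 11)*(-15) = 9*(-15) = -135)
((B - 1*(-5)) + 27)*(-5) = ((-135 - 1*(-5)) + 27)*(-5) = ((-135 + 5) + 27)*(-5) = (-130 + 27)*(-5) = -103*(-5) = 515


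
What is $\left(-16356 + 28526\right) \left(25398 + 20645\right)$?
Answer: $560343310$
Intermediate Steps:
$\left(-16356 + 28526\right) \left(25398 + 20645\right) = 12170 \cdot 46043 = 560343310$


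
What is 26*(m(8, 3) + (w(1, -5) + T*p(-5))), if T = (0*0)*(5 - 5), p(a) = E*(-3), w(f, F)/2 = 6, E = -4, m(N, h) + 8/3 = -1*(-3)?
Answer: 962/3 ≈ 320.67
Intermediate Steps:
m(N, h) = ⅓ (m(N, h) = -8/3 - 1*(-3) = -8/3 + 3 = ⅓)
w(f, F) = 12 (w(f, F) = 2*6 = 12)
p(a) = 12 (p(a) = -4*(-3) = 12)
T = 0 (T = 0*0 = 0)
26*(m(8, 3) + (w(1, -5) + T*p(-5))) = 26*(⅓ + (12 + 0*12)) = 26*(⅓ + (12 + 0)) = 26*(⅓ + 12) = 26*(37/3) = 962/3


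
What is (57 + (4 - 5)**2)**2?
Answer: 3364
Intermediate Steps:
(57 + (4 - 5)**2)**2 = (57 + (-1)**2)**2 = (57 + 1)**2 = 58**2 = 3364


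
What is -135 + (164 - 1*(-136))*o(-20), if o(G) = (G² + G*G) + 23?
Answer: 246765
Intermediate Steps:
o(G) = 23 + 2*G² (o(G) = (G² + G²) + 23 = 2*G² + 23 = 23 + 2*G²)
-135 + (164 - 1*(-136))*o(-20) = -135 + (164 - 1*(-136))*(23 + 2*(-20)²) = -135 + (164 + 136)*(23 + 2*400) = -135 + 300*(23 + 800) = -135 + 300*823 = -135 + 246900 = 246765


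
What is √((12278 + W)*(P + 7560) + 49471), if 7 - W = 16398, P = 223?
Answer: 2*I*√7990502 ≈ 5653.5*I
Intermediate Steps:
W = -16391 (W = 7 - 1*16398 = 7 - 16398 = -16391)
√((12278 + W)*(P + 7560) + 49471) = √((12278 - 16391)*(223 + 7560) + 49471) = √(-4113*7783 + 49471) = √(-32011479 + 49471) = √(-31962008) = 2*I*√7990502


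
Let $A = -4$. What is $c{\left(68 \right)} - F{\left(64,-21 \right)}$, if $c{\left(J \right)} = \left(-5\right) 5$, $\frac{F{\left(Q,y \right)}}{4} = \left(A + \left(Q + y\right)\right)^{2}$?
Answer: $-6109$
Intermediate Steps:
$F{\left(Q,y \right)} = 4 \left(-4 + Q + y\right)^{2}$ ($F{\left(Q,y \right)} = 4 \left(-4 + \left(Q + y\right)\right)^{2} = 4 \left(-4 + Q + y\right)^{2}$)
$c{\left(J \right)} = -25$
$c{\left(68 \right)} - F{\left(64,-21 \right)} = -25 - 4 \left(-4 + 64 - 21\right)^{2} = -25 - 4 \cdot 39^{2} = -25 - 4 \cdot 1521 = -25 - 6084 = -6109$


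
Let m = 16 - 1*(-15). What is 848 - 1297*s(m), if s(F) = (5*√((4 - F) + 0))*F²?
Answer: 848 - 18696255*I*√3 ≈ 848.0 - 3.2383e+7*I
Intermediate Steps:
m = 31 (m = 16 + 15 = 31)
s(F) = 5*F²*√(4 - F) (s(F) = (5*√(4 - F))*F² = 5*F²*√(4 - F))
848 - 1297*s(m) = 848 - 6485*31²*√(4 - 1*31) = 848 - 6485*961*√(4 - 31) = 848 - 6485*961*√(-27) = 848 - 6485*961*3*I*√3 = 848 - 18696255*I*√3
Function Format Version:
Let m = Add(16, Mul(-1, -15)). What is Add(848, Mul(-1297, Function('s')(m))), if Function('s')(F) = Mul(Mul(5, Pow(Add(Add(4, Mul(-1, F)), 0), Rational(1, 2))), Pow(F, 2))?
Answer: Add(848, Mul(-18696255, I, Pow(3, Rational(1, 2)))) ≈ Add(848.00, Mul(-3.2383e+7, I))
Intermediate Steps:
m = 31 (m = Add(16, 15) = 31)
Function('s')(F) = Mul(5, Pow(F, 2), Pow(Add(4, Mul(-1, F)), Rational(1, 2))) (Function('s')(F) = Mul(Mul(5, Pow(Add(4, Mul(-1, F)), Rational(1, 2))), Pow(F, 2)) = Mul(5, Pow(F, 2), Pow(Add(4, Mul(-1, F)), Rational(1, 2))))
Add(848, Mul(-1297, Function('s')(m))) = Add(848, Mul(-1297, Mul(5, Pow(31, 2), Pow(Add(4, Mul(-1, 31)), Rational(1, 2))))) = Add(848, Mul(-1297, Mul(5, 961, Pow(Add(4, -31), Rational(1, 2))))) = Add(848, Mul(-1297, Mul(5, 961, Pow(-27, Rational(1, 2))))) = Add(848, Mul(-1297, Mul(5, 961, Mul(3, I, Pow(3, Rational(1, 2)))))) = Add(848, Mul(-1297, Mul(14415, I, Pow(3, Rational(1, 2))))) = Add(848, Mul(-18696255, I, Pow(3, Rational(1, 2))))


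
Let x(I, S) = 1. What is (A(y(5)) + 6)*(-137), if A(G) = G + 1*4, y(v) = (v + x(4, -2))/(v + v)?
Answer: -7261/5 ≈ -1452.2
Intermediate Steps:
y(v) = (1 + v)/(2*v) (y(v) = (v + 1)/(v + v) = (1 + v)/((2*v)) = (1 + v)*(1/(2*v)) = (1 + v)/(2*v))
A(G) = 4 + G (A(G) = G + 4 = 4 + G)
(A(y(5)) + 6)*(-137) = ((4 + (½)*(1 + 5)/5) + 6)*(-137) = ((4 + (½)*(⅕)*6) + 6)*(-137) = ((4 + ⅗) + 6)*(-137) = (23/5 + 6)*(-137) = (53/5)*(-137) = -7261/5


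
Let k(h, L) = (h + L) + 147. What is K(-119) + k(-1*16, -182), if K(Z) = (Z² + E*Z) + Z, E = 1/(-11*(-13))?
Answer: 2000594/143 ≈ 13990.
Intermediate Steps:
E = 1/143 ≈ 0.0069930
k(h, L) = 147 + L + h (k(h, L) = (L + h) + 147 = 147 + L + h)
K(Z) = Z² + 144*Z/143 (K(Z) = (Z² + Z/143) + Z = Z² + 144*Z/143)
K(-119) + k(-1*16, -182) = (1/143)*(-119)*(144 + 143*(-119)) + (147 - 182 - 1*16) = (1/143)*(-119)*(144 - 17017) + (147 - 182 - 16) = (1/143)*(-119)*(-16873) - 51 = 2007887/143 - 51 = 2000594/143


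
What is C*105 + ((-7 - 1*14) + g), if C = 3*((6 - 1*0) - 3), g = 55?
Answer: 979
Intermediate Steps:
C = 9 (C = 3*((6 + 0) - 3) = 3*(6 - 3) = 3*3 = 9)
C*105 + ((-7 - 1*14) + g) = 9*105 + ((-7 - 1*14) + 55) = 945 + ((-7 - 14) + 55) = 945 + (-21 + 55) = 945 + 34 = 979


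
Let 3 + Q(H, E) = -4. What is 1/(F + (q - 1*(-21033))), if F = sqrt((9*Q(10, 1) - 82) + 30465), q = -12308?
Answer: 1745/15219061 - 4*sqrt(1895)/76095305 ≈ 0.00011237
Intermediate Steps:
Q(H, E) = -7 (Q(H, E) = -3 - 4 = -7)
F = 4*sqrt(1895) (F = sqrt((9*(-7) - 82) + 30465) = sqrt((-63 - 82) + 30465) = sqrt(-145 + 30465) = sqrt(30320) = 4*sqrt(1895) ≈ 174.13)
1/(F + (q - 1*(-21033))) = 1/(4*sqrt(1895) + (-12308 - 1*(-21033))) = 1/(4*sqrt(1895) + (-12308 + 21033)) = 1/(4*sqrt(1895) + 8725) = 1/(8725 + 4*sqrt(1895))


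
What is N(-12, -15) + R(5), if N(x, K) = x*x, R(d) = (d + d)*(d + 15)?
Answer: 344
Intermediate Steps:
R(d) = 2*d*(15 + d) (R(d) = (2*d)*(15 + d) = 2*d*(15 + d))
N(x, K) = x²
N(-12, -15) + R(5) = (-12)² + 2*5*(15 + 5) = 144 + 2*5*20 = 144 + 200 = 344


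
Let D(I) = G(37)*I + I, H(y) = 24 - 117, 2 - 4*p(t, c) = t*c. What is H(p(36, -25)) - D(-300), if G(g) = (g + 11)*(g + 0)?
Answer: 533007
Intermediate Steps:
p(t, c) = 1/2 - c*t/4 (p(t, c) = 1/2 - t*c/4 = 1/2 - c*t/4)
H(y) = -93
G(g) = g*(11 + g) (G(g) = (11 + g)*g = g*(11 + g))
D(I) = 1777*I (D(I) = (37*(11 + 37))*I + I = (37*48)*I + I = 1776*I + I = 1777*I)
H(p(36, -25)) - D(-300) = -93 - 1777*(-300) = -93 - 1*(-533100) = -93 + 533100 = 533007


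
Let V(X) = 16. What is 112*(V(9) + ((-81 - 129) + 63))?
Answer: -14672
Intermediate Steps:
112*(V(9) + ((-81 - 129) + 63)) = 112*(16 + ((-81 - 129) + 63)) = 112*(16 + (-210 + 63)) = 112*(16 - 147) = 112*(-131) = -14672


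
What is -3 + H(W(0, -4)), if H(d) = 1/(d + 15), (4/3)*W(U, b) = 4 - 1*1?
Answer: -203/69 ≈ -2.9420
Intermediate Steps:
W(U, b) = 9/4 (W(U, b) = 3*(4 - 1*1)/4 = 3*(4 - 1)/4 = (3/4)*3 = 9/4)
H(d) = 1/(15 + d)
-3 + H(W(0, -4)) = -3 + 1/(15 + 9/4) = -3 + 1/(69/4) = -3 + 4/69 = -203/69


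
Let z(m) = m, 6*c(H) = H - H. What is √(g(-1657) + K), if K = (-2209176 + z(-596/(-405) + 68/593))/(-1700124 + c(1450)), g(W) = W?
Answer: I*√212989124810723733859605/11341952235 ≈ 40.69*I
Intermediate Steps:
c(H) = 0 (c(H) = (H - H)/6 = (⅙)*0 = 0)
K = 132641593268/102077570115 (K = (-2209176 + (-596/(-405) + 68/593))/(-1700124 + 0) = (-2209176 + (-596*(-1/405) + 68*(1/593)))/(-1700124) = (-2209176 + (596/405 + 68/593))*(-1/1700124) = (-2209176 + 380968/240165)*(-1/1700124) = -530566373072/240165*(-1/1700124) = 132641593268/102077570115 ≈ 1.2994)
√(g(-1657) + K) = √(-1657 + 132641593268/102077570115) = √(-169009892087287/102077570115) = I*√212989124810723733859605/11341952235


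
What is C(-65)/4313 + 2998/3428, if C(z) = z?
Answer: 6353777/7392482 ≈ 0.85949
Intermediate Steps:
C(-65)/4313 + 2998/3428 = -65/4313 + 2998/3428 = -65*1/4313 + 2998*(1/3428) = -65/4313 + 1499/1714 = 6353777/7392482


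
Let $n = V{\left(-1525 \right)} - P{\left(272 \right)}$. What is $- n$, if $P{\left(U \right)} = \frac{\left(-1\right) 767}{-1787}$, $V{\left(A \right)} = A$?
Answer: $\frac{2725942}{1787} \approx 1525.4$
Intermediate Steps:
$P{\left(U \right)} = \frac{767}{1787}$ ($P{\left(U \right)} = \left(-767\right) \left(- \frac{1}{1787}\right) = \frac{767}{1787}$)
$n = - \frac{2725942}{1787}$ ($n = -1525 - \frac{767}{1787} = - \frac{2725942}{1787} \approx -1525.4$)
$- n = \left(-1\right) \left(- \frac{2725942}{1787}\right) = \frac{2725942}{1787}$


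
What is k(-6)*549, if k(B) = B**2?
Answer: 19764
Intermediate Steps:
k(-6)*549 = (-6)**2*549 = 36*549 = 19764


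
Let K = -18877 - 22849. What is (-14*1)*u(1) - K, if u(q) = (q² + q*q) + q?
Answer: 41684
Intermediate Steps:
u(q) = q + 2*q² (u(q) = (q² + q²) + q = 2*q² + q = q + 2*q²)
K = -41726
(-14*1)*u(1) - K = (-14*1)*(1*(1 + 2*1)) - 1*(-41726) = -14*(1 + 2) + 41726 = -14*3 + 41726 = -42 + 41726 = 41684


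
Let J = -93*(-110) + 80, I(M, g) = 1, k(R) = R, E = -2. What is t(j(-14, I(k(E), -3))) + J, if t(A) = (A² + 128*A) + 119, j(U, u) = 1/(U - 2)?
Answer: 2667777/256 ≈ 10421.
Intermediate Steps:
j(U, u) = 1/(-2 + U)
t(A) = 119 + A² + 128*A
J = 10310 (J = 10230 + 80 = 10310)
t(j(-14, I(k(E), -3))) + J = (119 + (1/(-2 - 14))² + 128/(-2 - 14)) + 10310 = (119 + (1/(-16))² + 128/(-16)) + 10310 = (119 + (-1/16)² + 128*(-1/16)) + 10310 = (119 + 1/256 - 8) + 10310 = 28417/256 + 10310 = 2667777/256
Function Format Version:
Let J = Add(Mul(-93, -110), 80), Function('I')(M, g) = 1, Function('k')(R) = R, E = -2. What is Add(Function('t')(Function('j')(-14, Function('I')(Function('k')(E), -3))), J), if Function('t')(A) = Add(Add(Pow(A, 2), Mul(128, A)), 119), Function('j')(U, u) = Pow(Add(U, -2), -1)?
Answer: Rational(2667777, 256) ≈ 10421.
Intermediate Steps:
Function('j')(U, u) = Pow(Add(-2, U), -1)
Function('t')(A) = Add(119, Pow(A, 2), Mul(128, A))
J = 10310 (J = Add(10230, 80) = 10310)
Add(Function('t')(Function('j')(-14, Function('I')(Function('k')(E), -3))), J) = Add(Add(119, Pow(Pow(Add(-2, -14), -1), 2), Mul(128, Pow(Add(-2, -14), -1))), 10310) = Add(Add(119, Pow(Pow(-16, -1), 2), Mul(128, Pow(-16, -1))), 10310) = Add(Add(119, Pow(Rational(-1, 16), 2), Mul(128, Rational(-1, 16))), 10310) = Add(Add(119, Rational(1, 256), -8), 10310) = Add(Rational(28417, 256), 10310) = Rational(2667777, 256)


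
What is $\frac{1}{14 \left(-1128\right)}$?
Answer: $- \frac{1}{15792} \approx -6.3323 \cdot 10^{-5}$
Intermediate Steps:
$\frac{1}{14 \left(-1128\right)} = \frac{1}{-15792} = - \frac{1}{15792}$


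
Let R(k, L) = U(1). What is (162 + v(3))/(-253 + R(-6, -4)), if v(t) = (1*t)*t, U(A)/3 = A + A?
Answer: -9/13 ≈ -0.69231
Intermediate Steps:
U(A) = 6*A (U(A) = 3*(A + A) = 3*(2*A) = 6*A)
v(t) = t² (v(t) = t*t = t²)
R(k, L) = 6 (R(k, L) = 6*1 = 6)
(162 + v(3))/(-253 + R(-6, -4)) = (162 + 3²)/(-253 + 6) = (162 + 9)/(-247) = 171*(-1/247) = -9/13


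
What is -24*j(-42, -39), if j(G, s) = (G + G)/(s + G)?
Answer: -224/9 ≈ -24.889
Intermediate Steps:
j(G, s) = 2*G/(G + s) (j(G, s) = (2*G)/(G + s) = 2*G/(G + s))
-24*j(-42, -39) = -48*(-42)/(-42 - 39) = -48*(-42)/(-81) = -48*(-42)*(-1)/81 = -24*28/27 = -224/9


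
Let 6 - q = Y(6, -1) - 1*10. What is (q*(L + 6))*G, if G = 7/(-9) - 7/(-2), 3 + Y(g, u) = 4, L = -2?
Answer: 490/3 ≈ 163.33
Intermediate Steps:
Y(g, u) = 1 (Y(g, u) = -3 + 4 = 1)
G = 49/18 (G = 7*(-⅑) - 7*(-½) = -7/9 + 7/2 = 49/18 ≈ 2.7222)
q = 15 (q = 6 - (1 - 1*10) = 6 - (1 - 10) = 6 - 1*(-9) = 6 + 9 = 15)
(q*(L + 6))*G = (15*(-2 + 6))*(49/18) = (15*4)*(49/18) = 60*(49/18) = 490/3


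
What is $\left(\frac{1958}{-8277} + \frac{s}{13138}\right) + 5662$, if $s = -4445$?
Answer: $\frac{6917321687}{1221834} \approx 5661.4$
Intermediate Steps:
$\left(\frac{1958}{-8277} + \frac{s}{13138}\right) + 5662 = \left(\frac{1958}{-8277} - \frac{4445}{13138}\right) + 5662 = \left(1958 \left(- \frac{1}{8277}\right) - \frac{4445}{13138}\right) + 5662 = \left(- \frac{22}{93} - \frac{4445}{13138}\right) + 5662 = - \frac{702421}{1221834} + 5662 = \frac{6917321687}{1221834}$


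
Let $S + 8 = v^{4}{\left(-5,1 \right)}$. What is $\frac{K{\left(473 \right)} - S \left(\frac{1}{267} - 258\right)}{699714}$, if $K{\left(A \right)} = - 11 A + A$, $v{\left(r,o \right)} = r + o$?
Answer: $\frac{7910285}{93411819} \approx 0.084682$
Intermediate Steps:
$v{\left(r,o \right)} = o + r$
$S = 248$ ($S = -8 + \left(1 - 5\right)^{4} = -8 + \left(-4\right)^{4} = -8 + 256 = 248$)
$K{\left(A \right)} = - 10 A$
$\frac{K{\left(473 \right)} - S \left(\frac{1}{267} - 258\right)}{699714} = \frac{\left(-10\right) 473 - 248 \left(\frac{1}{267} - 258\right)}{699714} = \left(-4730 - 248 \left(\frac{1}{267} - 258\right)\right) \frac{1}{699714} = \left(-4730 - 248 \left(- \frac{68885}{267}\right)\right) \frac{1}{699714} = \left(-4730 - - \frac{17083480}{267}\right) \frac{1}{699714} = \left(-4730 + \frac{17083480}{267}\right) \frac{1}{699714} = \frac{15820570}{267} \cdot \frac{1}{699714} = \frac{7910285}{93411819}$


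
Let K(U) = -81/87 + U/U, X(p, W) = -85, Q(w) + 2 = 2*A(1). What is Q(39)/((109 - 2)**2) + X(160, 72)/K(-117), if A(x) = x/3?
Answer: -84665363/68694 ≈ -1232.5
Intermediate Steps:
A(x) = x/3 (A(x) = x*(1/3) = x/3)
Q(w) = -4/3 (Q(w) = -2 + 2*((1/3)*1) = -2 + 2*(1/3) = -2 + 2/3 = -4/3)
K(U) = 2/29 (K(U) = -81*1/87 + 1 = -27/29 + 1 = 2/29)
Q(39)/((109 - 2)**2) + X(160, 72)/K(-117) = -4/(3*(109 - 2)**2) - 85/2/29 = -4/(3*(107**2)) - 85*29/2 = -4/3/11449 - 2465/2 = -4/3*1/11449 - 2465/2 = -4/34347 - 2465/2 = -84665363/68694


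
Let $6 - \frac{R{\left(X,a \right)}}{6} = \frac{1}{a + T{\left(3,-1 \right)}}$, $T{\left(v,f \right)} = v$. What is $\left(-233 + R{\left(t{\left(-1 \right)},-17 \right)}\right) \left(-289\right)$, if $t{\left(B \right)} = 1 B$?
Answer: $\frac{397664}{7} \approx 56809.0$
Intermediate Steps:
$t{\left(B \right)} = B$
$R{\left(X,a \right)} = 36 - \frac{6}{3 + a}$ ($R{\left(X,a \right)} = 36 - \frac{6}{a + 3} = 36 - \frac{6}{3 + a}$)
$\left(-233 + R{\left(t{\left(-1 \right)},-17 \right)}\right) \left(-289\right) = \left(-233 + \frac{6 \left(17 + 6 \left(-17\right)\right)}{3 - 17}\right) \left(-289\right) = \left(-233 + \frac{6 \left(17 - 102\right)}{-14}\right) \left(-289\right) = \left(-233 + 6 \left(- \frac{1}{14}\right) \left(-85\right)\right) \left(-289\right) = \left(-233 + \frac{255}{7}\right) \left(-289\right) = \left(- \frac{1376}{7}\right) \left(-289\right) = \frac{397664}{7}$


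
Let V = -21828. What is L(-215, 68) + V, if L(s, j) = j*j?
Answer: -17204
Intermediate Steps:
L(s, j) = j²
L(-215, 68) + V = 68² - 21828 = 4624 - 21828 = -17204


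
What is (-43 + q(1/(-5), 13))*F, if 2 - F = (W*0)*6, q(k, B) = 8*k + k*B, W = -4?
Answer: -472/5 ≈ -94.400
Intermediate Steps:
q(k, B) = 8*k + B*k
F = 2 (F = 2 - (-4*0)*6 = 2 - 0*6 = 2 - 1*0 = 2 + 0 = 2)
(-43 + q(1/(-5), 13))*F = (-43 + (8 + 13)/(-5))*2 = (-43 - ⅕*21)*2 = (-43 - 21/5)*2 = -236/5*2 = -472/5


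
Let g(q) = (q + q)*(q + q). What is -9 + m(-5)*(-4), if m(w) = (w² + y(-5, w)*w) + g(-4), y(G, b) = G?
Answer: -465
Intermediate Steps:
g(q) = 4*q² (g(q) = (2*q)*(2*q) = 4*q²)
m(w) = 64 + w² - 5*w (m(w) = (w² - 5*w) + 4*(-4)² = (w² - 5*w) + 4*16 = (w² - 5*w) + 64 = 64 + w² - 5*w)
-9 + m(-5)*(-4) = -9 + (64 + (-5)² - 5*(-5))*(-4) = -9 + (64 + 25 + 25)*(-4) = -9 + 114*(-4) = -9 - 456 = -465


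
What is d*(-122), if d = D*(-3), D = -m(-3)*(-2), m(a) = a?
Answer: -2196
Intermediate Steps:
D = -6 (D = -1*(-3)*(-2) = 3*(-2) = -6)
d = 18 (d = -6*(-3) = 18)
d*(-122) = 18*(-122) = -2196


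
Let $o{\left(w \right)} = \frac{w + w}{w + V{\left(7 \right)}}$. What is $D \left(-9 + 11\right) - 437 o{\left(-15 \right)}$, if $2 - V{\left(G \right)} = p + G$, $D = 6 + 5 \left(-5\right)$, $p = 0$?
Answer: $- \frac{1387}{2} \approx -693.5$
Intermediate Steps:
$D = -19$ ($D = 6 - 25 = -19$)
$V{\left(G \right)} = 2 - G$ ($V{\left(G \right)} = 2 - \left(0 + G\right) = 2 - G$)
$o{\left(w \right)} = \frac{2 w}{-5 + w}$ ($o{\left(w \right)} = \frac{w + w}{w + \left(2 - 7\right)} = \frac{2 w}{w + \left(2 - 7\right)} = \frac{2 w}{w - 5} = \frac{2 w}{-5 + w}$)
$D \left(-9 + 11\right) - 437 o{\left(-15 \right)} = - 19 \left(-9 + 11\right) - 437 \cdot 2 \left(-15\right) \frac{1}{-5 - 15} = \left(-19\right) 2 - 437 \cdot 2 \left(-15\right) \frac{1}{-20} = -38 - 437 \cdot 2 \left(-15\right) \left(- \frac{1}{20}\right) = -38 - \frac{1311}{2} = - \frac{1387}{2}$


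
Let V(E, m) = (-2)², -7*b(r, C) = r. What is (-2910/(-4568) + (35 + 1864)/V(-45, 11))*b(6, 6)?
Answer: -232668/571 ≈ -407.47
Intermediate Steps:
b(r, C) = -r/7
V(E, m) = 4
(-2910/(-4568) + (35 + 1864)/V(-45, 11))*b(6, 6) = (-2910/(-4568) + (35 + 1864)/4)*(-⅐*6) = (-2910*(-1/4568) + 1899*(¼))*(-6/7) = (1455/2284 + 1899/4)*(-6/7) = (271446/571)*(-6/7) = -232668/571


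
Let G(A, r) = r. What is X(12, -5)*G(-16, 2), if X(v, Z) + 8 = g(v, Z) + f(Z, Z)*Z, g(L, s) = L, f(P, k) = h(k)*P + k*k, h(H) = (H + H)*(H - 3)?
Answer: 3758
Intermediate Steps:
h(H) = 2*H*(-3 + H) (h(H) = (2*H)*(-3 + H) = 2*H*(-3 + H))
f(P, k) = k² + 2*P*k*(-3 + k) (f(P, k) = (2*k*(-3 + k))*P + k*k = 2*P*k*(-3 + k) + k² = k² + 2*P*k*(-3 + k))
X(v, Z) = -8 + v + Z²*(Z + 2*Z*(-3 + Z)) (X(v, Z) = -8 + (v + (Z*(Z + 2*Z*(-3 + Z)))*Z) = -8 + (v + Z²*(Z + 2*Z*(-3 + Z))) = -8 + v + Z²*(Z + 2*Z*(-3 + Z)))
X(12, -5)*G(-16, 2) = (-8 + 12 + (-5)³*(-5 + 2*(-5)))*2 = (-8 + 12 - 125*(-5 - 10))*2 = (-8 + 12 - 125*(-15))*2 = (-8 + 12 + 1875)*2 = 1879*2 = 3758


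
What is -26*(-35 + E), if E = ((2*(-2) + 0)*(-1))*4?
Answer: 494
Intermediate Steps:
E = 16 (E = ((-4 + 0)*(-1))*4 = -4*(-1)*4 = 4*4 = 16)
-26*(-35 + E) = -26*(-35 + 16) = -26*(-19) = 494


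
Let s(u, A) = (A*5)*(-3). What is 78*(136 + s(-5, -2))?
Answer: 12948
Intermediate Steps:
s(u, A) = -15*A (s(u, A) = (5*A)*(-3) = -15*A)
78*(136 + s(-5, -2)) = 78*(136 - 15*(-2)) = 78*(136 + 30) = 78*166 = 12948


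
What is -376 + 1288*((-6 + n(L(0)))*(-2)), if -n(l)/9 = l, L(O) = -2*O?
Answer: 15080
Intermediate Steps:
n(l) = -9*l
-376 + 1288*((-6 + n(L(0)))*(-2)) = -376 + 1288*((-6 - (-18)*0)*(-2)) = -376 + 1288*((-6 - 9*0)*(-2)) = -376 + 1288*((-6 + 0)*(-2)) = -376 + 1288*(-6*(-2)) = -376 + 1288*12 = -376 + 15456 = 15080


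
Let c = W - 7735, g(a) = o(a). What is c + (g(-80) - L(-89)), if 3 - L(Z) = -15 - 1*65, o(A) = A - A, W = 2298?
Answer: -5520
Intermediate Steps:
o(A) = 0
g(a) = 0
L(Z) = 83 (L(Z) = 3 - (-15 - 1*65) = 3 - (-15 - 65) = 3 - 1*(-80) = 3 + 80 = 83)
c = -5437 (c = 2298 - 7735 = -5437)
c + (g(-80) - L(-89)) = -5437 + (0 - 1*83) = -5437 + (0 - 83) = -5437 - 83 = -5520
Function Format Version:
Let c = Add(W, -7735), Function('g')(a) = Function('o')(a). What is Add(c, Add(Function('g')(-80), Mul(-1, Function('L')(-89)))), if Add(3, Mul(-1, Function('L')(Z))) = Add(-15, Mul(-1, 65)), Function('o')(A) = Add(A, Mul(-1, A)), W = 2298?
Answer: -5520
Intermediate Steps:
Function('o')(A) = 0
Function('g')(a) = 0
Function('L')(Z) = 83 (Function('L')(Z) = Add(3, Mul(-1, Add(-15, Mul(-1, 65)))) = Add(3, Mul(-1, Add(-15, -65))) = Add(3, Mul(-1, -80)) = Add(3, 80) = 83)
c = -5437 (c = Add(2298, -7735) = -5437)
Add(c, Add(Function('g')(-80), Mul(-1, Function('L')(-89)))) = Add(-5437, Add(0, Mul(-1, 83))) = Add(-5437, Add(0, -83)) = Add(-5437, -83) = -5520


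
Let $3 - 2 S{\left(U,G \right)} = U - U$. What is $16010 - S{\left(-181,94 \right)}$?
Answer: $\frac{32017}{2} \approx 16009.0$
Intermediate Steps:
$S{\left(U,G \right)} = \frac{3}{2}$ ($S{\left(U,G \right)} = \frac{3}{2} - \frac{U - U}{2} = \frac{3}{2} - 0 = \frac{3}{2} + 0 = \frac{3}{2}$)
$16010 - S{\left(-181,94 \right)} = 16010 - \frac{3}{2} = \frac{32017}{2}$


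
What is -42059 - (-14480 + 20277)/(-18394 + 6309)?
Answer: -508277218/12085 ≈ -42059.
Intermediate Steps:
-42059 - (-14480 + 20277)/(-18394 + 6309) = -42059 - 5797/(-12085) = -42059 - 5797*(-1)/12085 = -42059 - 1*(-5797/12085) = -42059 + 5797/12085 = -508277218/12085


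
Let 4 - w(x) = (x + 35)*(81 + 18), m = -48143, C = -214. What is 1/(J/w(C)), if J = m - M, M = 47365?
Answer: -17725/95508 ≈ -0.18559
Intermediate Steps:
J = -95508 (J = -48143 - 1*47365 = -48143 - 47365 = -95508)
w(x) = -3461 - 99*x (w(x) = 4 - (x + 35)*(81 + 18) = 4 - (35 + x)*99 = 4 - (3465 + 99*x) = 4 + (-3465 - 99*x) = -3461 - 99*x)
1/(J/w(C)) = 1/(-95508/(-3461 - 99*(-214))) = 1/(-95508/(-3461 + 21186)) = 1/(-95508/17725) = -17725/95508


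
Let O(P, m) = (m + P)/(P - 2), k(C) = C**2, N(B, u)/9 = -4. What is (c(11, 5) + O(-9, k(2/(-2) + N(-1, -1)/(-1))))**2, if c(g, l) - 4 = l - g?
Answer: 1532644/121 ≈ 12666.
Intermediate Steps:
c(g, l) = 4 + l - g (c(g, l) = 4 + (l - g) = 4 + l - g)
N(B, u) = -36 (N(B, u) = 9*(-4) = -36)
O(P, m) = (P + m)/(-2 + P)
(c(11, 5) + O(-9, k(2/(-2) + N(-1, -1)/(-1))))**2 = ((4 + 5 - 1*11) + (-9 + (2/(-2) - 36/(-1))**2)/(-2 - 9))**2 = ((4 + 5 - 11) + (-9 + (2*(-1/2) - 36*(-1))**2)/(-11))**2 = (-2 - (-9 + (-1 + 36)**2)/11)**2 = (-2 - (-9 + 35**2)/11)**2 = (-2 - (-9 + 1225)/11)**2 = (-2 - 1/11*1216)**2 = (-2 - 1216/11)**2 = (-1238/11)**2 = 1532644/121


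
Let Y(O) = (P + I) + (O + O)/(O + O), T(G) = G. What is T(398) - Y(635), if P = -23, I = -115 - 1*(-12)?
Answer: 523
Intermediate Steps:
I = -103 (I = -115 + 12 = -103)
Y(O) = -125 (Y(O) = (-23 - 103) + (O + O)/(O + O) = -126 + (2*O)/((2*O)) = -126 + (2*O)*(1/(2*O)) = -126 + 1 = -125)
T(398) - Y(635) = 398 - 1*(-125) = 398 + 125 = 523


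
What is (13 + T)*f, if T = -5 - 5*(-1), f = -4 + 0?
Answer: -52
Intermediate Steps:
f = -4
T = 0 (T = -5 + 5 = 0)
(13 + T)*f = (13 + 0)*(-4) = 13*(-4) = -52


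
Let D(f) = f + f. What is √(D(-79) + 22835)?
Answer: √22677 ≈ 150.59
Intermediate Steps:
D(f) = 2*f
√(D(-79) + 22835) = √(2*(-79) + 22835) = √(-158 + 22835) = √22677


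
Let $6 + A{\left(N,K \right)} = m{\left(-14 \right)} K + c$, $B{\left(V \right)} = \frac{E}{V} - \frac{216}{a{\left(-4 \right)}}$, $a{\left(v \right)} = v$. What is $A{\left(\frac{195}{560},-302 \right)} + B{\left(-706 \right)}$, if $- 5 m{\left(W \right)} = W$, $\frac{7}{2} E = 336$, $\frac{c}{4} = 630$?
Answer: $\frac{3039796}{1765} \approx 1722.3$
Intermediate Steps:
$c = 2520$ ($c = 4 \cdot 630 = 2520$)
$E = 96$ ($E = \frac{2}{7} \cdot 336 = 96$)
$m{\left(W \right)} = - \frac{W}{5}$
$B{\left(V \right)} = 54 + \frac{96}{V}$ ($B{\left(V \right)} = \frac{96}{V} - \frac{216}{-4} = \frac{96}{V} - -54 = \frac{96}{V} + 54 = 54 + \frac{96}{V}$)
$A{\left(N,K \right)} = 2514 + \frac{14 K}{5}$ ($A{\left(N,K \right)} = -6 + \left(\left(- \frac{1}{5}\right) \left(-14\right) K + 2520\right) = -6 + \left(\frac{14 K}{5} + 2520\right) = -6 + \left(2520 + \frac{14 K}{5}\right) = 2514 + \frac{14 K}{5}$)
$A{\left(\frac{195}{560},-302 \right)} + B{\left(-706 \right)} = \left(2514 + \frac{14}{5} \left(-302\right)\right) + \left(54 + \frac{96}{-706}\right) = \left(2514 - \frac{4228}{5}\right) + \left(54 + 96 \left(- \frac{1}{706}\right)\right) = \frac{8342}{5} + \left(54 - \frac{48}{353}\right) = \frac{8342}{5} + \frac{19014}{353} = \frac{3039796}{1765}$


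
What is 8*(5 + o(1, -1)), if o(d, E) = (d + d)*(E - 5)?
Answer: -56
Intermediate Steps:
o(d, E) = 2*d*(-5 + E) (o(d, E) = (2*d)*(-5 + E) = 2*d*(-5 + E))
8*(5 + o(1, -1)) = 8*(5 + 2*1*(-5 - 1)) = 8*(5 + 2*1*(-6)) = 8*(5 - 12) = 8*(-7) = -56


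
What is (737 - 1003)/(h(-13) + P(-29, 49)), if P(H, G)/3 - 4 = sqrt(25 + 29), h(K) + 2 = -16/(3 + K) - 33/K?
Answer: 15889510/1208789 - 10114650*sqrt(6)/1208789 ≈ -7.3513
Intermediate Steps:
h(K) = -2 - 33/K - 16/(3 + K) (h(K) = -2 + (-16/(3 + K) - 33/K) = -2 + (-33/K - 16/(3 + K)) = -2 - 33/K - 16/(3 + K))
P(H, G) = 12 + 9*sqrt(6) (P(H, G) = 12 + 3*sqrt(25 + 29) = 12 + 3*sqrt(54) = 12 + 3*(3*sqrt(6)) = 12 + 9*sqrt(6))
(737 - 1003)/(h(-13) + P(-29, 49)) = (737 - 1003)/((-99 - 55*(-13) - 2*(-13)**2)/((-13)*(3 - 13)) + (12 + 9*sqrt(6))) = -266/(-1/13*(-99 + 715 - 2*169)/(-10) + (12 + 9*sqrt(6))) = -266/(-1/13*(-1/10)*(-99 + 715 - 338) + (12 + 9*sqrt(6))) = -266/(-1/13*(-1/10)*278 + (12 + 9*sqrt(6))) = -266/(139/65 + (12 + 9*sqrt(6))) = -266/(919/65 + 9*sqrt(6))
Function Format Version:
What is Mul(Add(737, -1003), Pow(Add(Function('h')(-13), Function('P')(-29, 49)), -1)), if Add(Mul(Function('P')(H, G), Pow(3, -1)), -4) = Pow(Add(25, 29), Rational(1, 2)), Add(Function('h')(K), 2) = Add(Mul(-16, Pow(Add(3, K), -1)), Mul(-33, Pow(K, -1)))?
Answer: Add(Rational(15889510, 1208789), Mul(Rational(-10114650, 1208789), Pow(6, Rational(1, 2)))) ≈ -7.3513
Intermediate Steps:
Function('h')(K) = Add(-2, Mul(-33, Pow(K, -1)), Mul(-16, Pow(Add(3, K), -1))) (Function('h')(K) = Add(-2, Add(Mul(-16, Pow(Add(3, K), -1)), Mul(-33, Pow(K, -1)))) = Add(-2, Add(Mul(-33, Pow(K, -1)), Mul(-16, Pow(Add(3, K), -1)))) = Add(-2, Mul(-33, Pow(K, -1)), Mul(-16, Pow(Add(3, K), -1))))
Function('P')(H, G) = Add(12, Mul(9, Pow(6, Rational(1, 2)))) (Function('P')(H, G) = Add(12, Mul(3, Pow(Add(25, 29), Rational(1, 2)))) = Add(12, Mul(3, Pow(54, Rational(1, 2)))) = Add(12, Mul(3, Mul(3, Pow(6, Rational(1, 2))))) = Add(12, Mul(9, Pow(6, Rational(1, 2)))))
Mul(Add(737, -1003), Pow(Add(Function('h')(-13), Function('P')(-29, 49)), -1)) = Mul(Add(737, -1003), Pow(Add(Mul(Pow(-13, -1), Pow(Add(3, -13), -1), Add(-99, Mul(-55, -13), Mul(-2, Pow(-13, 2)))), Add(12, Mul(9, Pow(6, Rational(1, 2))))), -1)) = Mul(-266, Pow(Add(Mul(Rational(-1, 13), Pow(-10, -1), Add(-99, 715, Mul(-2, 169))), Add(12, Mul(9, Pow(6, Rational(1, 2))))), -1)) = Mul(-266, Pow(Add(Mul(Rational(-1, 13), Rational(-1, 10), Add(-99, 715, -338)), Add(12, Mul(9, Pow(6, Rational(1, 2))))), -1)) = Mul(-266, Pow(Add(Mul(Rational(-1, 13), Rational(-1, 10), 278), Add(12, Mul(9, Pow(6, Rational(1, 2))))), -1)) = Mul(-266, Pow(Add(Rational(139, 65), Add(12, Mul(9, Pow(6, Rational(1, 2))))), -1)) = Mul(-266, Pow(Add(Rational(919, 65), Mul(9, Pow(6, Rational(1, 2)))), -1))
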